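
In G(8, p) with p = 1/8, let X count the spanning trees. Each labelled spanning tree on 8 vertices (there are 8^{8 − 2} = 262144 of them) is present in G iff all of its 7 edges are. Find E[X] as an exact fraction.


K_8 has 8^{8 − 2} = 262144 labelled spanning trees.
For each such spanning tree H, let X_H = 1 if all 7 edges of H are present in G. Then P[X_H = 1] = p^{7} = (1/8)^{7} = 1/2097152.
Summing the indicators: E[X] = Σ_H E[X_H] = 262144 · p^{7} = 262144 · 1/2097152 = 1/8.
Numerically: E[X] ≈ 0.125.

E[X] = 262144 · (1/8)^{7} = 1/8 ≈ 0.125.


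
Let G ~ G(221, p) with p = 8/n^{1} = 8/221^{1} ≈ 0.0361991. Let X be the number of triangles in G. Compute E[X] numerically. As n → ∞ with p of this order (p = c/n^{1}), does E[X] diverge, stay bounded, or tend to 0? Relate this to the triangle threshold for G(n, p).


Number of potential triangles: C(221, 3) = 1774630.
Each occurs with probability p³ ≈ (0.0361991)³ ≈ 4.74343703e-05.
By linearity: E[X] = C(221, 3)·p³ ≈ 1774630 · 4.74343703e-05 ≈ 84.178457.
Here α = 1, so p = 8/n is exactly at the triangle threshold p ~ 1/n. Asymptotically E[X] → c³/6 = 8³/6 = 256/3 ≈ 85.333333, a bounded constant. In this regime the triangle count is asymptotically Poisson(c³/6).

E[X] ≈ 84.178457; in regime p = Θ(1/n^{1}) E[X] stays bounded (at the triangle threshold p ~ 1/n).


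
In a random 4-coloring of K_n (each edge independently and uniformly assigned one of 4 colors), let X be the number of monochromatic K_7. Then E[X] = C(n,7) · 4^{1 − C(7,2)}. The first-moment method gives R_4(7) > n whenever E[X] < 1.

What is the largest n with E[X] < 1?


We need C(n, 7) · 4^{1 − 21} < 1, i.e. C(n, 7) < 4^{21 − 1} = 1099511627776.
Check values of n near the boundary:
  n = 179: C(179, 7) = 1037437234460; 1037437234460 < 1099511627776? YES
  n = 180: C(180, 7) = 1079414463600; 1079414463600 < 1099511627776? YES
  n = 181: C(181, 7) = 1122839183400; 1122839183400 < 1099511627776? NO
  n = 182: C(182, 7) = 1167752750736; 1167752750736 < 1099511627776? NO
The largest n with C(n, 7) < 1099511627776 is n = 180 (where E[X] = 67463403975/68719476736 ≈ 0.9817). Hence R_4(7) > 180, i.e. R_4(7) ≥ 181.

Largest n = 180; hence R_4(7) > 180.


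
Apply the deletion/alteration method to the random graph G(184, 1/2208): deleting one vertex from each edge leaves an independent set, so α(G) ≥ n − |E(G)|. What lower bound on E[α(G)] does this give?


E[|E(G)|] = C(184, 2)·p = 16836 · (1/2208) = 61/8.
E[α(G)] ≥ n − E[|E(G)|] = 184 − 61/8 = 1411/8.
Numerically: ≈ 176.375.
(This is only a lower bound; the true E[α(G)] may be larger.)

E[α(G)] ≥ 1411/8 ≈ 176.375.


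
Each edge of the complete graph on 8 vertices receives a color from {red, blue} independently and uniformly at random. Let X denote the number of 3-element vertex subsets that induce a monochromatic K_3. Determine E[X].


Let X = Σ_S X_S over the C(8, 3) = 56 subsets S of size 3, where X_S = 1 if the K_3 on S is monochromatic.
For a fixed S, the K_3 on S has C(3, 2) = 3 edges. P[all 3 edges red] = (1/2)^3, and likewise for blue, so P[monochromatic] = 2·(1/2)^3 = 2^{1 − 3} = 1/4.
Summing: E[X] = C(8, 3) · 2^{1 − 3} = 56 · 1/4 = 14.
Numerically: E[X] ≈ 14.00000.

E[X] = C(8,3)·2^(1−C(3,2)) = 14 ≈ 14.00000.


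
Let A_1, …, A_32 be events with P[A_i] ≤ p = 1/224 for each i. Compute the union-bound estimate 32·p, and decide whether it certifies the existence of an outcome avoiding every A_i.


Union bound: P[∪_{i=1}^{32} A_i] ≤ Σ_i P[A_i] ≤ 32·p = 32·(1/224) = 1/7.
Numerically: 1/7 ≈ 0.1428571.
Is 1/7 < 1? YES.
Since P[∪ A_i] ≤ 1/7 < 1, the complement has P[∩ A_i^c] ≥ 1 − 1/7 = 6/7 > 0, so some outcome avoids every A_i.

32·p = 1/7 ≈ 0.1428571; existence CERTIFIED by the union bound.


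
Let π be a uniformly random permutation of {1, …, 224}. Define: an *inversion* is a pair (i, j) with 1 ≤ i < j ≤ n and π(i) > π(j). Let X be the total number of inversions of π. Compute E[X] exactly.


Write X = Σ X_I over the C(224, 2) = 24976 pairs i < j, with X_I the indicator of one inversion.
There are 24976 indicators.
For each fixed pair i < j, the values π(i) and π(j) are two distinct elements of {1, …, 224} in uniformly random order; by symmetry P[π(i) > π(j)] = 1/2.
By linearity: E[X] = 24976 · (1/2) = C(224, 2) · (1/2) = 24976/2 = 12488 ≈ 12488.000.

E[X] = 12488 = 12488.000.


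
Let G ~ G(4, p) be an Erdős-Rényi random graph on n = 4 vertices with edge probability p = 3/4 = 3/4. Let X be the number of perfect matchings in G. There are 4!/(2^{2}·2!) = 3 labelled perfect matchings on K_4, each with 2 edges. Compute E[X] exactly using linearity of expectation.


K_4 has 4!/(2^{2}·2!) = 3 labelled perfect matchings.
For each such perfect matching H, let X_H = 1 if all 2 edges of H are present in G. Then P[X_H = 1] = p^{2} = (3/4)^{2} = 9/16.
By linearity of expectation: E[X] = Σ_H E[X_H] = 3 · p^{2} = 3 · 9/16 = 27/16.
Numerically: E[X] ≈ 1.6875.

E[X] = 3 · (3/4)^{2} = 27/16 ≈ 1.6875.


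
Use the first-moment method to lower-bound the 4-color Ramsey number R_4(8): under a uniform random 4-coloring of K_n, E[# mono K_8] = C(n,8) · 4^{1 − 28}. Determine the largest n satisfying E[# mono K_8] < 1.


We need C(n, 8) · 4^{1 − 28} < 1, i.e. C(n, 8) < 4^{28 − 1} = 18014398509481984.
Check values of n near the boundary:
  n = 403: C(403, 8) = 16090020602228430; 16090020602228430 < 18014398509481984? YES
  n = 404: C(404, 8) = 16415071523485570; 16415071523485570 < 18014398509481984? YES
  n = 405: C(405, 8) = 16745853821188050; 16745853821188050 < 18014398509481984? YES
  n = 406: C(406, 8) = 17082453897995850; 17082453897995850 < 18014398509481984? YES
  n = 407: C(407, 8) = 17424959239309050; 17424959239309050 < 18014398509481984? YES
  n = 408: C(408, 8) = 17773458424095231; 17773458424095231 < 18014398509481984? YES
  n = 409: C(409, 8) = 18128041135797879; 18128041135797879 < 18014398509481984? NO
  n = 410: C(410, 8) = 18488798173326195; 18488798173326195 < 18014398509481984? NO
  n = 411: C(411, 8) = 18855821462126715; 18855821462126715 < 18014398509481984? NO
The largest n with C(n, 8) < 18014398509481984 is n = 408 (where E[X] = 17773458424095231/18014398509481984 ≈ 0.987). Hence R_4(8) > 408, i.e. R_4(8) ≥ 409.

Largest n = 408; hence R_4(8) > 408.


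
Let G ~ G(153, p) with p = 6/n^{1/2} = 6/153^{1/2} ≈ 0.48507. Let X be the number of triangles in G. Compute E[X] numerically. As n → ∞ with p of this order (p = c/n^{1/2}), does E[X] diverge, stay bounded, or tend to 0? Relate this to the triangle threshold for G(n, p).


Number of potential triangles: C(153, 3) = 585276.
Each occurs with probability p³ ≈ (0.48507)³ ≈ 1.1413441e-01.
By linearity: E[X] = C(153, 3)·p³ ≈ 585276 · 1.1413441e-01 ≈ 66800.13199.
Since α = 1/2 < 1, p = c/n^{1/2} ≫ 1/n is above the triangle threshold p ~ 1/n. Asymptotically E[X] ~ (c³/6)·n^{3(1−α)} = (6³/6)·n^{1.5} → ∞; triangles are abundant w.h.p.

E[X] ≈ 66800.13199; in regime p = Θ(1/n^{1/2}) E[X] diverges (above the triangle threshold p ~ 1/n).


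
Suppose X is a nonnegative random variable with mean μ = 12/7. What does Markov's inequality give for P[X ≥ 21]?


μ = E[X] = 12/7, a = 21.
Markov: P[X ≥ 21] ≤ μ/a = (12/7)/21 = 4/49.
Numerically: ≈ 0.0816.
(Since a = 21 > μ = 1.7143, the bound 4/49 is < 1 and informative.)

P[X ≥ 21] ≤ 4/49 ≈ 0.0816.


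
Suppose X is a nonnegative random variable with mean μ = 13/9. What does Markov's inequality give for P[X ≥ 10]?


μ = E[X] = 13/9, a = 10.
Markov: P[X ≥ 10] ≤ μ/a = (13/9)/10 = 13/90.
Numerically: ≈ 0.1444.
(Since a = 10 > μ = 1.4444, the bound 13/90 is < 1 and informative.)

P[X ≥ 10] ≤ 13/90 ≈ 0.1444.


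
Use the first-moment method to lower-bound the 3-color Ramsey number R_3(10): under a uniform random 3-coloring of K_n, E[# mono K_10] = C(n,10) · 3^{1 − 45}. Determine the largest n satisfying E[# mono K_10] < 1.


We need C(n, 10) · 3^{1 − 45} < 1, i.e. C(n, 10) < 3^{45 − 1} = 984770902183611232881.
Check values of n near the boundary:
  n = 570: C(570, 10) = 921524823451961408691; 921524823451961408691 < 984770902183611232881? YES
  n = 571: C(571, 10) = 937951290893172842001; 937951290893172842001 < 984770902183611232881? YES
  n = 572: C(572, 10) = 954640815642161682606; 954640815642161682606 < 984770902183611232881? YES
  n = 573: C(573, 10) = 971597135635805762226; 971597135635805762226 < 984770902183611232881? YES
  n = 574: C(574, 10) = 988824035203816502691; 988824035203816502691 < 984770902183611232881? NO
  n = 575: C(575, 10) = 1006325345561406175305; 1006325345561406175305 < 984770902183611232881? NO
The largest n with C(n, 10) < 984770902183611232881 is n = 573 (where E[X] = 35985079097622435638/36472996377170786403 ≈ 0.986623). Hence R_3(10) > 573, i.e. R_3(10) ≥ 574.

Largest n = 573; hence R_3(10) > 573.


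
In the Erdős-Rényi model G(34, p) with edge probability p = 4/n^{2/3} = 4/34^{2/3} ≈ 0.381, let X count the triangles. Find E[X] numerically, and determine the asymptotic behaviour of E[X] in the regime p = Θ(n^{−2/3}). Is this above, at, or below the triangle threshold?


Number of potential triangles: C(34, 3) = 5984.
Each occurs with probability p³ ≈ (0.381)³ ≈ 5.53633e-02.
By linearity: E[X] = C(34, 3)·p³ ≈ 5984 · 5.53633e-02 ≈ 331.294.
Since α = 2/3 < 1, p = c/n^{2/3} ≫ 1/n is above the triangle threshold p ~ 1/n. Asymptotically E[X] ~ (c³/6)·n^{3(1−α)} = (4³/6)·n^{1} → ∞; triangles are abundant w.h.p.

E[X] ≈ 331.294; in regime p = Θ(1/n^{2/3}) E[X] diverges (above the triangle threshold p ~ 1/n).


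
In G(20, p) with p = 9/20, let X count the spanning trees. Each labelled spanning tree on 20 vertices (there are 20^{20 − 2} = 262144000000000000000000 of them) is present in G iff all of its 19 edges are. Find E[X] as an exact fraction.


K_20 has 20^{20 − 2} = 262144000000000000000000 labelled spanning trees.
For each such spanning tree H, let X_H = 1 if all 19 edges of H are present in G. Then P[X_H = 1] = p^{19} = (9/20)^{19} = 1350851717672992089/5242880000000000000000000.
Summing the indicators: E[X] = Σ_H E[X_H] = 262144000000000000000000 · p^{19} = 262144000000000000000000 · 1350851717672992089/5242880000000000000000000 = 1350851717672992089/20.
Numerically: E[X] ≈ 6.75e+16.

E[X] = 262144000000000000000000 · (9/20)^{19} = 1350851717672992089/20 ≈ 6.75e+16.


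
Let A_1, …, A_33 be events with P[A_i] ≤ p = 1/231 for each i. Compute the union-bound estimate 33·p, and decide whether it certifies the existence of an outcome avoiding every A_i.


Union bound: P[∪_{i=1}^{33} A_i] ≤ Σ_i P[A_i] ≤ 33·p = 33·(1/231) = 1/7.
Numerically: 1/7 ≈ 0.1428571.
Is 1/7 < 1? YES.
Since P[∪ A_i] ≤ 1/7 < 1, the complement has P[∩ A_i^c] ≥ 1 − 1/7 = 6/7 > 0, so some outcome avoids every A_i.

33·p = 1/7 ≈ 0.1428571; existence CERTIFIED by the union bound.


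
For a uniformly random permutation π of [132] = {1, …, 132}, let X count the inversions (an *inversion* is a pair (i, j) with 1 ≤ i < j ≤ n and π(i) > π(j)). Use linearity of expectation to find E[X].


Write X = Σ X_I over the C(132, 2) = 8646 pairs i < j, with X_I the indicator of one inversion.
There are 8646 indicators.
For each fixed pair i < j, the values π(i) and π(j) are two distinct elements of {1, …, 132} in uniformly random order; by symmetry P[π(i) > π(j)] = 1/2.
By linearity: E[X] = 8646 · (1/2) = C(132, 2) · (1/2) = 8646/2 = 4323 ≈ 4323.00000.

E[X] = 4323 = 4323.00000.


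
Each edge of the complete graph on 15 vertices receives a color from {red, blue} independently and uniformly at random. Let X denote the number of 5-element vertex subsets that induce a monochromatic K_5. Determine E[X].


Let X = Σ_S X_S over the C(15, 5) = 3003 subsets S of size 5, where X_S = 1 if the K_5 on S is monochromatic.
For a fixed S, the K_5 on S has C(5, 2) = 10 edges. P[all 10 edges red] = (1/2)^10, and likewise for blue, so P[monochromatic] = 2·(1/2)^10 = 2^{1 − 10} = 1/512.
By linearity: E[X] = C(15, 5) · 2^{1 − 10} = 3003 · 1/512 = 3003/512.
Numerically: E[X] ≈ 5.8652.

E[X] = C(15,5)·2^(1−C(5,2)) = 3003/512 ≈ 5.8652.


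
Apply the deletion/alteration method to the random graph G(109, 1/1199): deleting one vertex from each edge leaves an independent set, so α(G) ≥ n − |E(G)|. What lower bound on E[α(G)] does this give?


E[|E(G)|] = C(109, 2)·p = 5886 · (1/1199) = 54/11.
E[α(G)] ≥ n − E[|E(G)|] = 109 − 54/11 = 1145/11.
Numerically: ≈ 104.091.
(This is only a lower bound; the true E[α(G)] may be larger.)

E[α(G)] ≥ 1145/11 ≈ 104.091.


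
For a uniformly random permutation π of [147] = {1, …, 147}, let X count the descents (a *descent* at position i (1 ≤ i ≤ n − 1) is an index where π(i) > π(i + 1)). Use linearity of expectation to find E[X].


Write X = Σ X_I over i = 1, …, 146, with X_I the indicator of one descent.
There are 146 indicators.
For each fixed i, the pair (π(i), π(i+1)) is a uniformly random ordered pair of distinct values from {1, …, 147}; by symmetry P[π(i) > π(i+1)] = 1/2.
By linearity: E[X] = 146 · (1/2) = (147 − 1) · (1/2) = 73 ≈ 73.000.

E[X] = 73 = 73.000.


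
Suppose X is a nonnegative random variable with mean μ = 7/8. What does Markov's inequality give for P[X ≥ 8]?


μ = E[X] = 7/8, a = 8.
Markov: P[X ≥ 8] ≤ μ/a = (7/8)/8 = 7/64.
Numerically: ≈ 0.1094.
(Since a = 8 > μ = 0.8750, the bound 7/64 is < 1 and informative.)

P[X ≥ 8] ≤ 7/64 ≈ 0.1094.


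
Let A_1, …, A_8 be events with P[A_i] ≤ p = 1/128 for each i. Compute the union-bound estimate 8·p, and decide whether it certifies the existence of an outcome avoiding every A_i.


Union bound: P[∪_{i=1}^{8} A_i] ≤ Σ_i P[A_i] ≤ 8·p = 8·(1/128) = 1/16.
Numerically: 1/16 ≈ 0.062.
Is 1/16 < 1? YES.
Since P[∪ A_i] ≤ 1/16 < 1, the complement has P[∩ A_i^c] ≥ 1 − 1/16 = 15/16 > 0, so some outcome avoids every A_i.

8·p = 1/16 ≈ 0.062; existence CERTIFIED by the union bound.


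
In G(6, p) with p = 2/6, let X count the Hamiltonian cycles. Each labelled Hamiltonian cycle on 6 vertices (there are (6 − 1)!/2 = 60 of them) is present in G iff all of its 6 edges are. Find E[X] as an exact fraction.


K_6 has (6 − 1)!/2 = 60 labelled Hamiltonian cycles.
For each such Hamiltonian cycle H, let X_H = 1 if all 6 edges of H are present in G. Then P[X_H = 1] = p^{6} = (1/3)^{6} = 1/729.
By linearity of expectation: E[X] = Σ_H E[X_H] = 60 · p^{6} = 60 · 1/729 = 20/243.
Numerically: E[X] ≈ 0.0823.

E[X] = 60 · (1/3)^{6} = 20/243 ≈ 0.0823.


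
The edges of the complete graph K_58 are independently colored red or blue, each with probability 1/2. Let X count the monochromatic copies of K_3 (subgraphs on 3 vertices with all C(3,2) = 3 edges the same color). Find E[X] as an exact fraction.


Let X = Σ_S X_S over the C(58, 3) = 30856 subsets S of size 3, where X_S = 1 if the K_3 on S is monochromatic.
For a fixed S, the K_3 on S has C(3, 2) = 3 edges. P[all 3 edges red] = (1/2)^3, and likewise for blue, so P[monochromatic] = 2·(1/2)^3 = 2^{1 − 3} = 1/4.
Summing: E[X] = C(58, 3) · 2^{1 − 3} = 30856 · 1/4 = 7714.
Numerically: E[X] ≈ 7714.000.

E[X] = C(58,3)·2^(1−C(3,2)) = 7714 ≈ 7714.000.


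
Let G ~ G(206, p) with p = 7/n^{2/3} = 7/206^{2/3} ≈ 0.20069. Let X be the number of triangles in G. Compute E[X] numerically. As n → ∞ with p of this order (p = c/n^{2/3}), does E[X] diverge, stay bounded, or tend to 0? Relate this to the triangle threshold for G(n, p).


Number of potential triangles: C(206, 3) = 1435820.
Each occurs with probability p³ ≈ (0.20069)³ ≈ 8.0827599e-03.
By linearity: E[X] = C(206, 3)·p³ ≈ 1435820 · 8.0827599e-03 ≈ 11605.38835.
Since α = 2/3 < 1, p = c/n^{2/3} ≫ 1/n is above the triangle threshold p ~ 1/n. Asymptotically E[X] ~ (c³/6)·n^{3(1−α)} = (7³/6)·n^{1} → ∞; triangles are abundant w.h.p.

E[X] ≈ 11605.38835; in regime p = Θ(1/n^{2/3}) E[X] diverges (above the triangle threshold p ~ 1/n).


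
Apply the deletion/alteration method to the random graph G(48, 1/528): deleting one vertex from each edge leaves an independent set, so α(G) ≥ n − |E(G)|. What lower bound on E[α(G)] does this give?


E[|E(G)|] = C(48, 2)·p = 1128 · (1/528) = 47/22.
E[α(G)] ≥ n − E[|E(G)|] = 48 − 47/22 = 1009/22.
Numerically: ≈ 45.86364.
(This is only a lower bound; the true E[α(G)] may be larger.)

E[α(G)] ≥ 1009/22 ≈ 45.86364.


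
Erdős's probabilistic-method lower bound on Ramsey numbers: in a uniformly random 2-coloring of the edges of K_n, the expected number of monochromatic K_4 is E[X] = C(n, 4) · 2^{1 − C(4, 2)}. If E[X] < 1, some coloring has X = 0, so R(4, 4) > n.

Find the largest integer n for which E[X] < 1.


We need C(n, 4) · 2^{1 − 6} < 1, i.e. C(n, 4) < 2^{6 − 1} = 32.
Check values of n near the boundary:
  n = 4: C(4, 4) = 1; 1 < 32? YES
  n = 5: C(5, 4) = 5; 5 < 32? YES
  n = 6: C(6, 4) = 15; 15 < 32? YES
  n = 7: C(7, 4) = 35; 35 < 32? NO
  n = 8: C(8, 4) = 70; 70 < 32? NO
  n = 9: C(9, 4) = 126; 126 < 32? NO
The largest n with C(n, 4) < 32 is n = 6 (where E[X] = 15/32 ≈ 0.4687500). Hence R(4, 4) > 6, i.e. R(4, 4) ≥ 7.

Largest n = 6; hence R(4, 4) > 6.


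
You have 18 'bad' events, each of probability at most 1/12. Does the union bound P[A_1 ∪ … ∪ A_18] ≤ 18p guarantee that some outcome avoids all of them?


Union bound: P[∪_{i=1}^{18} A_i] ≤ Σ_i P[A_i] ≤ 18·p = 18·(1/12) = 3/2.
Numerically: 3/2 ≈ 1.500000.
Is 3/2 < 1? NO.
Since the bound 3/2 is ≥ 1, the union bound is uninformative here; it does NOT by itself certify existence.

18·p = 3/2 ≈ 1.500000; existence NOT certified by the union bound.


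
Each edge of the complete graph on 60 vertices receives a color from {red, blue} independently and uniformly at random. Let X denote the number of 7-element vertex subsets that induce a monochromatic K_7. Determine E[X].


Let X = Σ_S X_S over the C(60, 7) = 386206920 subsets S of size 7, where X_S = 1 if the K_7 on S is monochromatic.
For a fixed S, the K_7 on S has C(7, 2) = 21 edges. P[all 21 edges red] = (1/2)^21, and likewise for blue, so P[monochromatic] = 2·(1/2)^21 = 2^{1 − 21} = 1/1048576.
By linearity of expectation: E[X] = C(60, 7) · 2^{1 − 21} = 386206920 · 1/1048576 = 48275865/131072.
Numerically: E[X] ≈ 368.31562.

E[X] = C(60,7)·2^(1−C(7,2)) = 48275865/131072 ≈ 368.31562.


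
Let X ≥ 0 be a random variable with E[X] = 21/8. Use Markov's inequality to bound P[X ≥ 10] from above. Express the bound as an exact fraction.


μ = E[X] = 21/8, a = 10.
Markov: P[X ≥ 10] ≤ μ/a = (21/8)/10 = 21/80.
Numerically: ≈ 0.262500.
(Since a = 10 > μ = 2.625000, the bound 21/80 is < 1 and informative.)

P[X ≥ 10] ≤ 21/80 ≈ 0.262500.


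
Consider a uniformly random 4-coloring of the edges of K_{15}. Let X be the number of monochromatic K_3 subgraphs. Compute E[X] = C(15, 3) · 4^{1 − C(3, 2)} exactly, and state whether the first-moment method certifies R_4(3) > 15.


E[X] = C(15, 3) · 4^{1 − 3} = 455 · 4^{−2} = 455/16.
As a reduced fraction: E[X] = 455/16 ≈ 28.4375000.
Is E[X] < 1? NO.
Since E[X] ≥ 1, the first-moment bound is inconclusive at n = 15; it does NOT by itself certify R_4(3) > 15.

E[X] = 455/16 ≈ 28.4375000; E[X] ≥ 1; first-moment method inconclusive here.


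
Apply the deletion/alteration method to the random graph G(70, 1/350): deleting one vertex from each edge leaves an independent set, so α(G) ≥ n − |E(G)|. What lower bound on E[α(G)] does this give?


E[|E(G)|] = C(70, 2)·p = 2415 · (1/350) = 69/10.
E[α(G)] ≥ n − E[|E(G)|] = 70 − 69/10 = 631/10.
Numerically: ≈ 63.1000.
(This is only a lower bound; the true E[α(G)] may be larger.)

E[α(G)] ≥ 631/10 ≈ 63.1000.


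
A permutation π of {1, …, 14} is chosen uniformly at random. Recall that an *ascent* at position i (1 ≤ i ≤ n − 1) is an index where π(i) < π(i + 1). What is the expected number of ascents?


Write X = Σ X_I over i = 1, …, 13, with X_I the indicator of one ascent.
There are 13 indicators.
For each fixed i, the pair (π(i), π(i+1)) is a uniformly random ordered pair of distinct values from {1, …, 14}; by symmetry P[π(i) < π(i+1)] = 1/2.
By linearity: E[X] = 13 · (1/2) = (14 − 1) · (1/2) = 13/2 ≈ 6.5000.

E[X] = 13/2 = 6.5000.


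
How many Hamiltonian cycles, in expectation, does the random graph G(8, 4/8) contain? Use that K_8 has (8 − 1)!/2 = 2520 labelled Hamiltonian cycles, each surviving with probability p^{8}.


K_8 has (8 − 1)!/2 = 2520 labelled Hamiltonian cycles.
For each such Hamiltonian cycle H, let X_H = 1 if all 8 edges of H are present in G. Then P[X_H = 1] = p^{8} = (1/2)^{8} = 1/256.
By linearity of expectation: E[X] = Σ_H E[X_H] = 2520 · p^{8} = 2520 · 1/256 = 315/32.
Numerically: E[X] ≈ 9.8438.

E[X] = 2520 · (1/2)^{8} = 315/32 ≈ 9.8438.


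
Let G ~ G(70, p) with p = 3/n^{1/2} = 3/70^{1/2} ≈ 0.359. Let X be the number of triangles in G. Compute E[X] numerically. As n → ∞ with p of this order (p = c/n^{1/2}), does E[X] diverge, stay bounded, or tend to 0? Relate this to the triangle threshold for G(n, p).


Number of potential triangles: C(70, 3) = 54740.
Each occurs with probability p³ ≈ (0.359)³ ≈ 4.61017e-02.
By linearity: E[X] = C(70, 3)·p³ ≈ 54740 · 4.61017e-02 ≈ 2523.606.
Since α = 1/2 < 1, p = c/n^{1/2} ≫ 1/n is above the triangle threshold p ~ 1/n. Asymptotically E[X] ~ (c³/6)·n^{3(1−α)} = (3³/6)·n^{1.5} → ∞; triangles are abundant w.h.p.

E[X] ≈ 2523.606; in regime p = Θ(1/n^{1/2}) E[X] diverges (above the triangle threshold p ~ 1/n).


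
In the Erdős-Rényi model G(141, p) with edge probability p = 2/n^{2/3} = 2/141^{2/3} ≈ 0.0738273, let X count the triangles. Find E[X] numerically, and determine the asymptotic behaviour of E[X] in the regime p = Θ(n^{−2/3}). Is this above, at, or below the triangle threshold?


Number of potential triangles: C(141, 3) = 457310.
Each occurs with probability p³ ≈ (0.0738273)³ ≈ 4.02394246e-04.
By linearity: E[X] = C(141, 3)·p³ ≈ 457310 · 4.02394246e-04 ≈ 184.018913.
Since α = 2/3 < 1, p = c/n^{2/3} ≫ 1/n is above the triangle threshold p ~ 1/n. Asymptotically E[X] ~ (c³/6)·n^{3(1−α)} = (2³/6)·n^{1} → ∞; triangles are abundant w.h.p.

E[X] ≈ 184.018913; in regime p = Θ(1/n^{2/3}) E[X] diverges (above the triangle threshold p ~ 1/n).


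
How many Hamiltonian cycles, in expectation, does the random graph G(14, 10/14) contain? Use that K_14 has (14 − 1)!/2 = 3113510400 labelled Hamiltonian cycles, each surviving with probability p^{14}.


K_14 has (14 − 1)!/2 = 3113510400 labelled Hamiltonian cycles.
For each such Hamiltonian cycle H, let X_H = 1 if all 14 edges of H are present in G. Then P[X_H = 1] = p^{14} = (5/7)^{14} = 6103515625/678223072849.
By linearity of expectation: E[X] = Σ_H E[X_H] = 3113510400 · p^{14} = 3113510400 · 6103515625/678223072849 = 2714765625000000000/96889010407.
Numerically: E[X] ≈ 2.80193e+07.

E[X] = 3113510400 · (5/7)^{14} = 2714765625000000000/96889010407 ≈ 2.80193e+07.


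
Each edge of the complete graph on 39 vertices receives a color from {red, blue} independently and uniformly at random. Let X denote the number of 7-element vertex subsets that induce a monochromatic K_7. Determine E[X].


Let X = Σ_S X_S over the C(39, 7) = 15380937 subsets S of size 7, where X_S = 1 if the K_7 on S is monochromatic.
For a fixed S, the K_7 on S has C(7, 2) = 21 edges. P[all 21 edges red] = (1/2)^21, and likewise for blue, so P[monochromatic] = 2·(1/2)^21 = 2^{1 − 21} = 1/1048576.
By linearity: E[X] = C(39, 7) · 2^{1 − 21} = 15380937 · 1/1048576 = 15380937/1048576.
Numerically: E[X] ≈ 14.668405.

E[X] = C(39,7)·2^(1−C(7,2)) = 15380937/1048576 ≈ 14.668405.


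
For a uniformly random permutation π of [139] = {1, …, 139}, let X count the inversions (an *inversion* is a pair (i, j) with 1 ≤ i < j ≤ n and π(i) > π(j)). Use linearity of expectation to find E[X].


Write X = Σ X_I over the C(139, 2) = 9591 pairs i < j, with X_I the indicator of one inversion.
There are 9591 indicators.
For each fixed pair i < j, the values π(i) and π(j) are two distinct elements of {1, …, 139} in uniformly random order; by symmetry P[π(i) > π(j)] = 1/2.
By linearity: E[X] = 9591 · (1/2) = C(139, 2) · (1/2) = 9591/2 = 9591/2 ≈ 4795.5000.

E[X] = 9591/2 = 4795.5000.


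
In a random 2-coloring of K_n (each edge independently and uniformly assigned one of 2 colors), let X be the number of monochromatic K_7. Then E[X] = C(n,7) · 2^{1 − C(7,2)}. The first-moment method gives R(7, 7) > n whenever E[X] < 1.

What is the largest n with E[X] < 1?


We need C(n, 7) · 2^{1 − 21} < 1, i.e. C(n, 7) < 2^{21 − 1} = 1048576.
Check values of n near the boundary:
  n = 24: C(24, 7) = 346104; 346104 < 1048576? YES
  n = 25: C(25, 7) = 480700; 480700 < 1048576? YES
  n = 26: C(26, 7) = 657800; 657800 < 1048576? YES
  n = 27: C(27, 7) = 888030; 888030 < 1048576? YES
  n = 28: C(28, 7) = 1184040; 1184040 < 1048576? NO
  n = 29: C(29, 7) = 1560780; 1560780 < 1048576? NO
  n = 30: C(30, 7) = 2035800; 2035800 < 1048576? NO
The largest n with C(n, 7) < 1048576 is n = 27 (where E[X] = 444015/524288 ≈ 0.8469). Hence R(7, 7) > 27, i.e. R(7, 7) ≥ 28.

Largest n = 27; hence R(7, 7) > 27.


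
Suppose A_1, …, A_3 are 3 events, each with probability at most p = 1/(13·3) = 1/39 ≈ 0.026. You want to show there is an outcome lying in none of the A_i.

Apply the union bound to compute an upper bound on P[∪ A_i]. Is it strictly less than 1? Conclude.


Union bound: P[∪_{i=1}^{3} A_i] ≤ Σ_i P[A_i] ≤ 3·p = 3·(1/39) = 1/13.
Numerically: 1/13 ≈ 0.077.
Is 1/13 < 1? YES.
Since P[∪ A_i] ≤ 1/13 < 1, the complement has P[∩ A_i^c] ≥ 1 − 1/13 = 12/13 > 0, so some outcome avoids every A_i.

3·p = 1/13 ≈ 0.077; existence CERTIFIED by the union bound.


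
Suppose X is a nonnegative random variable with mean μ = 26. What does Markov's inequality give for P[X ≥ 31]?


μ = E[X] = 26, a = 31.
Markov: P[X ≥ 31] ≤ μ/a = (26)/31 = 26/31.
Numerically: ≈ 0.839.
(Since a = 31 > μ = 26.000, the bound 26/31 is < 1 and informative.)

P[X ≥ 31] ≤ 26/31 ≈ 0.839.


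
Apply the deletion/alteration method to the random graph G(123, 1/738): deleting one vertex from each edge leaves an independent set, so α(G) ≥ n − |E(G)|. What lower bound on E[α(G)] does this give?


E[|E(G)|] = C(123, 2)·p = 7503 · (1/738) = 61/6.
E[α(G)] ≥ n − E[|E(G)|] = 123 − 61/6 = 677/6.
Numerically: ≈ 112.83333.
(This is only a lower bound; the true E[α(G)] may be larger.)

E[α(G)] ≥ 677/6 ≈ 112.83333.


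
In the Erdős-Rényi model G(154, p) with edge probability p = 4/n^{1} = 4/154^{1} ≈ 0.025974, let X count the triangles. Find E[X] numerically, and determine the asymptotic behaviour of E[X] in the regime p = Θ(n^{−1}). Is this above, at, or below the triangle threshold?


Number of potential triangles: C(154, 3) = 596904.
Each occurs with probability p³ ≈ (0.025974)³ ≈ 1.7523377e-05.
By linearity: E[X] = C(154, 3)·p³ ≈ 596904 · 1.7523377e-05 ≈ 10.45977.
Here α = 1, so p = 4/n is exactly at the triangle threshold p ~ 1/n. Asymptotically E[X] → c³/6 = 4³/6 = 32/3 ≈ 10.66667, a bounded constant. In this regime the triangle count is asymptotically Poisson(c³/6).

E[X] ≈ 10.45977; in regime p = Θ(1/n^{1}) E[X] stays bounded (at the triangle threshold p ~ 1/n).


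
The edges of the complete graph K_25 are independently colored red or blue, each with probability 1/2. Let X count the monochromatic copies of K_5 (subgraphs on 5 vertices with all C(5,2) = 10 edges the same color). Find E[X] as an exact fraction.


Let X = Σ_S X_S over the C(25, 5) = 53130 subsets S of size 5, where X_S = 1 if the K_5 on S is monochromatic.
For a fixed S, the K_5 on S has C(5, 2) = 10 edges. P[all 10 edges red] = (1/2)^10, and likewise for blue, so P[monochromatic] = 2·(1/2)^10 = 2^{1 − 10} = 1/512.
By linearity of expectation: E[X] = C(25, 5) · 2^{1 − 10} = 53130 · 1/512 = 26565/256.
Numerically: E[X] ≈ 103.769531.

E[X] = C(25,5)·2^(1−C(5,2)) = 26565/256 ≈ 103.769531.


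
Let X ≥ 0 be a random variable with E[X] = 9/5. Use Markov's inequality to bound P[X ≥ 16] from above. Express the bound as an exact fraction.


μ = E[X] = 9/5, a = 16.
Markov: P[X ≥ 16] ≤ μ/a = (9/5)/16 = 9/80.
Numerically: ≈ 0.112500.
(Since a = 16 > μ = 1.800000, the bound 9/80 is < 1 and informative.)

P[X ≥ 16] ≤ 9/80 ≈ 0.112500.


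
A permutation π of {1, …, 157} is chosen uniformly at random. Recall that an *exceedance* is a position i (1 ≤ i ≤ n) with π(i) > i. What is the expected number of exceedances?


Write X = Σ_{i=1}^{157} X_i, where X_i = 1_{π(i) > i}.
For each fixed i, π(i) is uniform over {1, …, 157} (marginal of a uniform permutation), so P[π(i) > i] = (n − i)/n. Summing: Σ_{i=1}^{157} (n − i)/n = (0 + 1 + … + 156)/157 = 157(157 − 1)/(2·157) = (157 − 1)/2.
Hence E[X] = Σ_{i=1}^{157} (157 − i)/157 = 78 ≈ 78.00000.

E[X] = 78 = 78.00000.


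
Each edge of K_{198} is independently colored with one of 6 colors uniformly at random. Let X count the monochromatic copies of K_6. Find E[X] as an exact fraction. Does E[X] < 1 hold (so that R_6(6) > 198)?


E[X] = C(198, 6) · 6^{1 − 15} = 77526225777 · 6^{−14} = 77526225777/78364164096.
As a reduced fraction: E[X] = 25842075259/26121388032 ≈ 0.98931.
Is E[X] < 1? YES.
Since E[X] < 1, there exists a 6-coloring of K_{198} with no monochromatic K_6; hence R_6(6) > 198.

E[X] = 25842075259/26121388032 ≈ 0.98931; E[X] < 1, so R_6(6) > 198.


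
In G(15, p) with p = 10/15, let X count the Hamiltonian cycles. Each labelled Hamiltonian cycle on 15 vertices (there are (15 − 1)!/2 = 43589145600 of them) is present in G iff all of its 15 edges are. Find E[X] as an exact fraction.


K_15 has (15 − 1)!/2 = 43589145600 labelled Hamiltonian cycles.
For each such Hamiltonian cycle H, let X_H = 1 if all 15 edges of H are present in G. Then P[X_H = 1] = p^{15} = (2/3)^{15} = 32768/14348907.
Summing the indicators: E[X] = Σ_H E[X_H] = 43589145600 · p^{15} = 43589145600 · 32768/14348907 = 5877897625600/59049.
Numerically: E[X] ≈ 9.95e+07.

E[X] = 43589145600 · (2/3)^{15} = 5877897625600/59049 ≈ 9.95e+07.


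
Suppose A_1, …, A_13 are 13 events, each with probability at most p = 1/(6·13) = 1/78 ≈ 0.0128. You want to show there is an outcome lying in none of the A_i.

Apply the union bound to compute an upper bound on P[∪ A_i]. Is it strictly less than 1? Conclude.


Union bound: P[∪_{i=1}^{13} A_i] ≤ Σ_i P[A_i] ≤ 13·p = 13·(1/78) = 1/6.
Numerically: 1/6 ≈ 0.1667.
Is 1/6 < 1? YES.
Since P[∪ A_i] ≤ 1/6 < 1, the complement has P[∩ A_i^c] ≥ 1 − 1/6 = 5/6 > 0, so some outcome avoids every A_i.

13·p = 1/6 ≈ 0.1667; existence CERTIFIED by the union bound.


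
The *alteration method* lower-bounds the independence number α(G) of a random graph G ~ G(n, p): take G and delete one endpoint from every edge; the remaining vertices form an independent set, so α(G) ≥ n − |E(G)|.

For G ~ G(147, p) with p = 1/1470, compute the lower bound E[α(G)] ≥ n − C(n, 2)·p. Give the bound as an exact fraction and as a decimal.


E[|E(G)|] = C(147, 2)·p = 10731 · (1/1470) = 73/10.
E[α(G)] ≥ n − E[|E(G)|] = 147 − 73/10 = 1397/10.
Numerically: ≈ 139.700.
(This is only a lower bound; the true E[α(G)] may be larger.)

E[α(G)] ≥ 1397/10 ≈ 139.700.


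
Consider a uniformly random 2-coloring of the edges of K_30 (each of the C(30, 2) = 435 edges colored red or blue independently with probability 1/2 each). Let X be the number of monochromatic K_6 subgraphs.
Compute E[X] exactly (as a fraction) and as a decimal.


Let X = Σ_S X_S over the C(30, 6) = 593775 subsets S of size 6, where X_S = 1 if the K_6 on S is monochromatic.
For a fixed S, the K_6 on S has C(6, 2) = 15 edges. P[all 15 edges red] = (1/2)^15, and likewise for blue, so P[monochromatic] = 2·(1/2)^15 = 2^{1 − 15} = 1/16384.
By linearity of expectation: E[X] = C(30, 6) · 2^{1 − 15} = 593775 · 1/16384 = 593775/16384.
Numerically: E[X] ≈ 36.2411.

E[X] = C(30,6)·2^(1−C(6,2)) = 593775/16384 ≈ 36.2411.


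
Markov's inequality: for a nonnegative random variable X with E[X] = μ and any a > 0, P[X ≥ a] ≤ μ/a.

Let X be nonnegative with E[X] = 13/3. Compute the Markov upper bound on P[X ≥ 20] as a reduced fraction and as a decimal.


μ = E[X] = 13/3, a = 20.
Markov: P[X ≥ 20] ≤ μ/a = (13/3)/20 = 13/60.
Numerically: ≈ 0.217.
(Since a = 20 > μ = 4.333, the bound 13/60 is < 1 and informative.)

P[X ≥ 20] ≤ 13/60 ≈ 0.217.


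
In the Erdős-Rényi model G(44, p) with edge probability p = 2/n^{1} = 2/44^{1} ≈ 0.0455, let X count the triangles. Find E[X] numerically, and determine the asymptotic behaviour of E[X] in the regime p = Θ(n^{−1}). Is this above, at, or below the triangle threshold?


Number of potential triangles: C(44, 3) = 13244.
Each occurs with probability p³ ≈ (0.0455)³ ≈ 9.39144e-05.
By linearity: E[X] = C(44, 3)·p³ ≈ 13244 · 9.39144e-05 ≈ 1.244.
Here α = 1, so p = 2/n is exactly at the triangle threshold p ~ 1/n. Asymptotically E[X] → c³/6 = 2³/6 = 4/3 ≈ 1.333, a bounded constant. In this regime the triangle count is asymptotically Poisson(c³/6).

E[X] ≈ 1.244; in regime p = Θ(1/n^{1}) E[X] stays bounded (at the triangle threshold p ~ 1/n).


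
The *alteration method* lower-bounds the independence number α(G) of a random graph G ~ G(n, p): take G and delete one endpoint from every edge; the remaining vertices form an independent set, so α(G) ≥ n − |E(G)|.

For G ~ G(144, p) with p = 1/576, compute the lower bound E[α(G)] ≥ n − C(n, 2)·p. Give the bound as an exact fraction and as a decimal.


E[|E(G)|] = C(144, 2)·p = 10296 · (1/576) = 143/8.
E[α(G)] ≥ n − E[|E(G)|] = 144 − 143/8 = 1009/8.
Numerically: ≈ 126.1250.
(This is only a lower bound; the true E[α(G)] may be larger.)

E[α(G)] ≥ 1009/8 ≈ 126.1250.


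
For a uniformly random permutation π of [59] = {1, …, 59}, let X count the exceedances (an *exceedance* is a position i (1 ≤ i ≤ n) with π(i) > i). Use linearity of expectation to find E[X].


Write X = Σ_{i=1}^{59} X_i, where X_i = 1_{π(i) > i}.
For each fixed i, π(i) is uniform over {1, …, 59} (marginal of a uniform permutation), so P[π(i) > i] = (n − i)/n. Summing: Σ_{i=1}^{59} (n − i)/n = (0 + 1 + … + 58)/59 = 59(59 − 1)/(2·59) = (59 − 1)/2.
Hence E[X] = Σ_{i=1}^{59} (59 − i)/59 = 29 ≈ 29.000000.

E[X] = 29 = 29.000000.


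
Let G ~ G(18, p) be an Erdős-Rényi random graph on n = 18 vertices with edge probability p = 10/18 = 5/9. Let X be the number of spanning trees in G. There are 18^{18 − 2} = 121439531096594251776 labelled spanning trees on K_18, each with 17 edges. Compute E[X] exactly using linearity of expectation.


K_18 has 18^{18 − 2} = 121439531096594251776 labelled spanning trees.
For each such spanning tree H, let X_H = 1 if all 17 edges of H are present in G. Then P[X_H = 1] = p^{17} = (5/9)^{17} = 762939453125/16677181699666569.
By linearity: E[X] = Σ_H E[X_H] = 121439531096594251776 · p^{17} = 121439531096594251776 · 762939453125/16677181699666569 = 50000000000000000/9.
Numerically: E[X] ≈ 5.55556e+15.

E[X] = 121439531096594251776 · (5/9)^{17} = 50000000000000000/9 ≈ 5.55556e+15.


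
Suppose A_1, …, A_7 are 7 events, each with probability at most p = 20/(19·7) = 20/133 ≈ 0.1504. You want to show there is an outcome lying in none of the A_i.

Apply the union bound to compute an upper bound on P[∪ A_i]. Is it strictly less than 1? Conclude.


Union bound: P[∪_{i=1}^{7} A_i] ≤ Σ_i P[A_i] ≤ 7·p = 7·(20/133) = 20/19.
Numerically: 20/19 ≈ 1.0526.
Is 20/19 < 1? NO.
Since the bound 20/19 is ≥ 1, the union bound is uninformative here; it does NOT by itself certify existence.

7·p = 20/19 ≈ 1.0526; existence NOT certified by the union bound.


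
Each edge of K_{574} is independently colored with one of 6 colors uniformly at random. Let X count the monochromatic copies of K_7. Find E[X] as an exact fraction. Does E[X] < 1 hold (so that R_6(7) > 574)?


E[X] = C(574, 7) · 6^{1 − 21} = 3926481655188664 · 6^{−20} = 3926481655188664/3656158440062976.
As a reduced fraction: E[X] = 490810206898583/457019805007872 ≈ 1.073936.
Is E[X] < 1? NO.
Since E[X] ≥ 1, the first-moment bound is inconclusive at n = 574; it does NOT by itself certify R_6(7) > 574.

E[X] = 490810206898583/457019805007872 ≈ 1.073936; E[X] ≥ 1; first-moment method inconclusive here.


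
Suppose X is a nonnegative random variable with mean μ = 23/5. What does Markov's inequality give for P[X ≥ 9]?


μ = E[X] = 23/5, a = 9.
Markov: P[X ≥ 9] ≤ μ/a = (23/5)/9 = 23/45.
Numerically: ≈ 0.511111.
(Since a = 9 > μ = 4.600000, the bound 23/45 is < 1 and informative.)

P[X ≥ 9] ≤ 23/45 ≈ 0.511111.


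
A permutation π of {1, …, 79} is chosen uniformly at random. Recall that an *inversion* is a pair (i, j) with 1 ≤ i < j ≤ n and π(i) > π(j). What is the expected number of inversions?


Write X = Σ X_I over the C(79, 2) = 3081 pairs i < j, with X_I the indicator of one inversion.
There are 3081 indicators.
For each fixed pair i < j, the values π(i) and π(j) are two distinct elements of {1, …, 79} in uniformly random order; by symmetry P[π(i) > π(j)] = 1/2.
By linearity: E[X] = 3081 · (1/2) = C(79, 2) · (1/2) = 3081/2 = 3081/2 ≈ 1540.5000.

E[X] = 3081/2 = 1540.5000.


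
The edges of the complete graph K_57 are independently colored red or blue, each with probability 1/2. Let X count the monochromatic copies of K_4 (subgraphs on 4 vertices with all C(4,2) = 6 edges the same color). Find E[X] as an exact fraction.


Let X = Σ_S X_S over the C(57, 4) = 395010 subsets S of size 4, where X_S = 1 if the K_4 on S is monochromatic.
For a fixed S, the K_4 on S has C(4, 2) = 6 edges. P[all 6 edges red] = (1/2)^6, and likewise for blue, so P[monochromatic] = 2·(1/2)^6 = 2^{1 − 6} = 1/32.
Summing: E[X] = C(57, 4) · 2^{1 − 6} = 395010 · 1/32 = 197505/16.
Numerically: E[X] ≈ 12344.062500.

E[X] = C(57,4)·2^(1−C(4,2)) = 197505/16 ≈ 12344.062500.


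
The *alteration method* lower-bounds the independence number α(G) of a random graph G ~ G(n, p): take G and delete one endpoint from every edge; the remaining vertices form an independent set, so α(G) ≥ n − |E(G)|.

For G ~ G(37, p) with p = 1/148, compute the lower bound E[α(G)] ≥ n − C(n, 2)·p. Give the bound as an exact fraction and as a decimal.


E[|E(G)|] = C(37, 2)·p = 666 · (1/148) = 9/2.
E[α(G)] ≥ n − E[|E(G)|] = 37 − 9/2 = 65/2.
Numerically: ≈ 32.500000.
(This is only a lower bound; the true E[α(G)] may be larger.)

E[α(G)] ≥ 65/2 ≈ 32.500000.


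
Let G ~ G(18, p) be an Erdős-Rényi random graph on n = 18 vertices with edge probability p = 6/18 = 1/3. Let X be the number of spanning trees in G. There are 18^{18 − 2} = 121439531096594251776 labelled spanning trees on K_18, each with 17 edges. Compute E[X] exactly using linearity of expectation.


K_18 has 18^{18 − 2} = 121439531096594251776 labelled spanning trees.
For each such spanning tree H, let X_H = 1 if all 17 edges of H are present in G. Then P[X_H = 1] = p^{17} = (1/3)^{17} = 1/129140163.
By linearity: E[X] = Σ_H E[X_H] = 121439531096594251776 · p^{17} = 121439531096594251776 · 1/129140163 = 940369969152.
Numerically: E[X] ≈ 9.4037e+11.

E[X] = 121439531096594251776 · (1/3)^{17} = 940369969152 ≈ 9.4037e+11.


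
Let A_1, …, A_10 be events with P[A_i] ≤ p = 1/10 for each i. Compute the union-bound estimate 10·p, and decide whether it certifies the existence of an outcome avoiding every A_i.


Union bound: P[∪_{i=1}^{10} A_i] ≤ Σ_i P[A_i] ≤ 10·p = 10·(1/10) = 1.
Numerically: 1 ≈ 1.00000.
Is 1 < 1? NO.
Since the bound 1 is ≥ 1, the union bound is uninformative here; it does NOT by itself certify existence.

10·p = 1 ≈ 1.00000; existence NOT certified by the union bound.
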